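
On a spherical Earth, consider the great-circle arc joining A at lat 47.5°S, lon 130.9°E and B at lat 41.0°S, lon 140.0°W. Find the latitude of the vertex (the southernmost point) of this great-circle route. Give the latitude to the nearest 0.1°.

≈ 54.2°S

The great circle lies in the plane with unit normal n̂ = (p₁ × p₂)/|p₁ × p₂|.
Here n̂_z ≈ +0.585; the vertex latitude is φ_max = arccos|n̂_z| ≈ 54.2°.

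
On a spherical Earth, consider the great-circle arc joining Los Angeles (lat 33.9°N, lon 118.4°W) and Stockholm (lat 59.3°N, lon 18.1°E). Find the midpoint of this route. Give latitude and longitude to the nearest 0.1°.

≈ lat 67.8°N, lon 81.0°W

Convert each endpoint to a unit vector on the sphere (x = cos φ cos λ, y = cos φ sin λ, z = sin φ).
The central angle between the endpoints is δ = arccos(p₁·p₂) ≈ 1.398 rad (80.1°).
Interpolate at f = 1/2 with slerp weights a = sin((1−f)δ)/sin δ ≈ 0.653, b = sin(fδ)/sin δ ≈ 0.653.
p = a·p₁ + b·p₂ ≈ (0.059, -0.373, 0.926); φ = arcsin(p_z) ≈ 67.80°, λ = atan2(p_y, p_x) ≈ -81.00°.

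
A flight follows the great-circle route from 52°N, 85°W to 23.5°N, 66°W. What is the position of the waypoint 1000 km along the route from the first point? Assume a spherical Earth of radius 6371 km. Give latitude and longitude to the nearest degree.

≈ 44°N, 78°W

Convert each endpoint to a unit vector on the sphere (x = cos φ cos λ, y = cos φ sin λ, z = sin φ).
The central angle between the endpoints is δ = arccos(p₁·p₂) ≈ 0.558 rad (32.0°). The total great-circle distance is δ·R ≈ 0.558 × 6371 ≈ 3558 km, so the target fraction is f = 1000/3558 ≈ 0.281.
Interpolate at f ≈ 0.281 with slerp weights a = sin((1−f)δ)/sin δ ≈ 0.738, b = sin(fδ)/sin δ ≈ 0.295.
p = a·p₁ + b·p₂ ≈ (0.150, -0.699, 0.699); φ = arcsin(p_z) ≈ 44.33°, λ = atan2(p_y, p_x) ≈ -77.93°.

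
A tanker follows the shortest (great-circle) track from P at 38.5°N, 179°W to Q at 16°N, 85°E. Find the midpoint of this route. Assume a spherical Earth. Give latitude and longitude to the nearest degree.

≈ 37°N, 127°E

Convert each endpoint to a unit vector on the sphere (x = cos φ cos λ, y = cos φ sin λ, z = sin φ).
The central angle between the endpoints is δ = arccos(p₁·p₂) ≈ 1.478 rad (84.7°).
Interpolate at f = 1/2 with slerp weights a = sin((1−f)δ)/sin δ ≈ 0.676, b = sin(fδ)/sin δ ≈ 0.676.
p = a·p₁ + b·p₂ ≈ (-0.473, 0.638, 0.607); φ = arcsin(p_z) ≈ 37.41°, λ = atan2(p_y, p_x) ≈ 126.51°.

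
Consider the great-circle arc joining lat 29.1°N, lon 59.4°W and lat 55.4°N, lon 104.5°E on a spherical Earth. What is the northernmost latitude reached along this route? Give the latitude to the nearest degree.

≈ 82°N

The great circle lies in the plane with unit normal n̂ = (p₁ × p₂)/|p₁ × p₂|.
Here n̂_z ≈ +0.138; the vertex latitude is φ_max = arccos|n̂_z| ≈ 82.1°.
Check via Clairaut: cos φ_max = |cos φ₁| · sin C = cos(29.1°)·sin(9.1°) ≈ 0.138, again giving ≈ 82.1°.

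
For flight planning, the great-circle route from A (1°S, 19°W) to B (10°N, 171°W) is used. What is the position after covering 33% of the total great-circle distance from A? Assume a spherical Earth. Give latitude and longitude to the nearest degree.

≈ (14°N, 67°W)

Convert each endpoint to a unit vector on the sphere (x = cos φ cos λ, y = cos φ sin λ, z = sin φ).
The central angle between the endpoints is δ = arccos(p₁·p₂) ≈ 2.631 rad (150.7°).
Interpolate at f = 0.33 with slerp weights a = sin((1−f)δ)/sin δ ≈ 2.009, b = sin(fδ)/sin δ ≈ 1.562.
p = a·p₁ + b·p₂ ≈ (0.380, -0.894, 0.236); φ = arcsin(p_z) ≈ 13.66°, λ = atan2(p_y, p_x) ≈ -66.98°.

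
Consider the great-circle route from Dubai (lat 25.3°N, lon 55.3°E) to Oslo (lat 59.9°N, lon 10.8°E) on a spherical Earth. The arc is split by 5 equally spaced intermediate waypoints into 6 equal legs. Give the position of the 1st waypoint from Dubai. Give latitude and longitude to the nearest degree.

≈ lat 32°N, lon 51°E

From cos δ = sin φ₁ sin φ₂ + cos φ₁ cos φ₂ cos Δλ, the central angle is δ ≈ 0.805 rad (46.1°).
Interpolate at f = 1/6 with slerp weights a = sin((1−f)δ)/sin δ ≈ 0.862, b = sin(fδ)/sin δ ≈ 0.186.
p = a·p₁ + b·p₂ ≈ (0.535, 0.658, 0.529); φ = arcsin(p_z) ≈ 31.94°, λ = atan2(p_y, p_x) ≈ 50.89°.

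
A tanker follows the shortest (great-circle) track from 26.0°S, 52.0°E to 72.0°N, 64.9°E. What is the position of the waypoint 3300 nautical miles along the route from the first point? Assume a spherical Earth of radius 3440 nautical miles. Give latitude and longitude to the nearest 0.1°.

Write both endpoints as unit vectors p₁, p₂ with components (cos φ cos λ, cos φ sin λ, sin φ).
The central angle between the endpoints is δ = arccos(p₁·p₂) ≈ 1.718 rad (98.4°). The total great-circle distance is δ·R ≈ 1.718 × 3440 ≈ 5908 nmi, so the target fraction is f = 3300/5908 ≈ 0.559.
Interpolate at f ≈ 0.559 with slerp weights a = sin((1−f)δ)/sin δ ≈ 0.695, b = sin(fδ)/sin δ ≈ 0.828.
p = a·p₁ + b·p₂ ≈ (0.493, 0.724, 0.482); φ = arcsin(p_z) ≈ 28.85°, λ = atan2(p_y, p_x) ≈ 55.74°.

≈ 28.8°N, 55.7°E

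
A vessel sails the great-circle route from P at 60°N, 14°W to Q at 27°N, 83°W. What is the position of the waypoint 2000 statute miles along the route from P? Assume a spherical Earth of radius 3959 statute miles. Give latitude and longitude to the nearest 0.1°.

Write both endpoints as unit vectors p₁, p₂ with components (cos φ cos λ, cos φ sin λ, sin φ).
The central angle between the endpoints is δ = arccos(p₁·p₂) ≈ 0.985 rad (56.4°). The total great-circle distance is δ·R ≈ 0.985 × 3959 ≈ 3900 mi, so the target fraction is f = 2000/3900 ≈ 0.513.
Interpolate at f ≈ 0.513 with slerp weights a = sin((1−f)δ)/sin δ ≈ 0.554, b = sin(fδ)/sin δ ≈ 0.581.
p = a·p₁ + b·p₂ ≈ (0.332, -0.581, 0.743); φ = arcsin(p_z) ≈ 48.03°, λ = atan2(p_y, p_x) ≈ -60.25°.

≈ 48.0°N, 60.3°W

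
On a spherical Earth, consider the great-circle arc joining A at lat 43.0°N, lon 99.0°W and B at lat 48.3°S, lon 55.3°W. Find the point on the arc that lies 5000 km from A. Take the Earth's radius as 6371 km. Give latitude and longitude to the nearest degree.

The haversine formula gives a central angle δ ≈ 1.729 rad (99.1°) between the endpoints. The total great-circle distance is δ·R ≈ 1.729 × 6371 ≈ 11015 km, so the target fraction is f = 5000/11015 ≈ 0.454.
Interpolate at f ≈ 0.454 with slerp weights a = sin((1−f)δ)/sin δ ≈ 0.820, b = sin(fδ)/sin δ ≈ 0.716.
p = a·p₁ + b·p₂ ≈ (0.177, -0.984, 0.025); φ = arcsin(p_z) ≈ 1.44°, λ = atan2(p_y, p_x) ≈ -79.79°.

≈ lat 1°N, lon 80°W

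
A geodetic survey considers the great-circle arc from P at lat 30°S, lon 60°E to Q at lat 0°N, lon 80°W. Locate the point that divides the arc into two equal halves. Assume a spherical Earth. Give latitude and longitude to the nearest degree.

≈ lat 38°S, lon 21°W

Convert each endpoint to a unit vector on the sphere (x = cos φ cos λ, y = cos φ sin λ, z = sin φ).
The central angle between the endpoints is δ = arccos(p₁·p₂) ≈ 2.296 rad (131.6°).
Interpolate at f = 1/2 with slerp weights a = sin((1−f)δ)/sin δ ≈ 1.219, b = sin(fδ)/sin δ ≈ 1.219.
p = a·p₁ + b·p₂ ≈ (0.739, -0.286, -0.609); φ = arcsin(p_z) ≈ -37.55°, λ = atan2(p_y, p_x) ≈ -21.16°.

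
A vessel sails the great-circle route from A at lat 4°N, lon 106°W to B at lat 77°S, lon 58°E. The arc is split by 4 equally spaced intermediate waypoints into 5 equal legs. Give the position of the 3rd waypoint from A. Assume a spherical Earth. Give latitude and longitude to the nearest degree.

≈ lat 60°S, lon 99°W

Write both endpoints as unit vectors p₁, p₂ with components (cos φ cos λ, cos φ sin λ, sin φ).
The central angle between the endpoints is δ = arccos(p₁·p₂) ≈ 1.858 rad (106.5°).
Interpolate at f = 3/5 with slerp weights a = sin((1−f)δ)/sin δ ≈ 0.706, b = sin(fδ)/sin δ ≈ 0.936.
p = a·p₁ + b·p₂ ≈ (-0.082, -0.498, -0.863); φ = arcsin(p_z) ≈ -59.67°, λ = atan2(p_y, p_x) ≈ -99.40°.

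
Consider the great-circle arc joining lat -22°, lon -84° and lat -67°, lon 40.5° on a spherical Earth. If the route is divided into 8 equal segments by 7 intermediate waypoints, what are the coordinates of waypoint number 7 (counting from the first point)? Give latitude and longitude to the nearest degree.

Convert each endpoint to a unit vector on the sphere (x = cos φ cos λ, y = cos φ sin λ, z = sin φ).
The central angle between the endpoints is δ = arccos(p₁·p₂) ≈ 1.431 rad (82.0°).
Interpolate at f = 7/8 with slerp weights a = sin((1−f)δ)/sin δ ≈ 0.180, b = sin(fδ)/sin δ ≈ 0.959.
p = a·p₁ + b·p₂ ≈ (0.302, 0.078, -0.950); φ = arcsin(p_z) ≈ -71.81°, λ = atan2(p_y, p_x) ≈ 14.41°.

≈ lat -72°, lon 14°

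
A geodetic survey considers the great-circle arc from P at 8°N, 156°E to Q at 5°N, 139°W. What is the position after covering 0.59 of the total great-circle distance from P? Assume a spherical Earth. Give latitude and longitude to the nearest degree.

≈ 7°N, 166°W

Convert each endpoint to a unit vector on the sphere (x = cos φ cos λ, y = cos φ sin λ, z = sin φ).
The central angle between the endpoints is δ = arccos(p₁·p₂) ≈ 1.127 rad (64.6°).
Interpolate at f = 0.59 with slerp weights a = sin((1−f)δ)/sin δ ≈ 0.494, b = sin(fδ)/sin δ ≈ 0.683.
p = a·p₁ + b·p₂ ≈ (-0.960, -0.248, 0.128); φ = arcsin(p_z) ≈ 7.37°, λ = atan2(p_y, p_x) ≈ -165.54°.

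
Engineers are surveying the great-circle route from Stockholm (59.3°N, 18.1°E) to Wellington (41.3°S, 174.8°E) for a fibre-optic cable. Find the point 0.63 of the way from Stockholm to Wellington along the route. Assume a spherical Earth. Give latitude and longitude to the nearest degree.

≈ 11°N, 148°E

From cos δ = sin φ₁ sin φ₂ + cos φ₁ cos φ₂ cos Δλ, the central angle is δ ≈ 2.738 rad (156.9°).
Interpolate at f = 0.63 with slerp weights a = sin((1−f)δ)/sin δ ≈ 2.162, b = sin(fδ)/sin δ ≈ 2.518.
p = a·p₁ + b·p₂ ≈ (-0.835, 0.514, 0.197); φ = arcsin(p_z) ≈ 11.38°, λ = atan2(p_y, p_x) ≈ 148.35°.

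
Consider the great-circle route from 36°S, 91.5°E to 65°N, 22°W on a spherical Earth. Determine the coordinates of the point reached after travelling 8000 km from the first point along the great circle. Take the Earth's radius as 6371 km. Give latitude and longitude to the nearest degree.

≈ 28°N, 57°E

Write both endpoints as unit vectors p₁, p₂ with components (cos φ cos λ, cos φ sin λ, sin φ).
The central angle between the endpoints is δ = arccos(p₁·p₂) ≈ 2.304 rad (132.0°). The total great-circle distance is δ·R ≈ 2.304 × 6371 ≈ 14677 km, so the target fraction is f = 8000/14677 ≈ 0.545.
Interpolate at f ≈ 0.545 with slerp weights a = sin((1−f)δ)/sin δ ≈ 1.166, b = sin(fδ)/sin δ ≈ 1.279.
p = a·p₁ + b·p₂ ≈ (0.477, 0.740, 0.474); φ = arcsin(p_z) ≈ 28.30°, λ = atan2(p_y, p_x) ≈ 57.23°.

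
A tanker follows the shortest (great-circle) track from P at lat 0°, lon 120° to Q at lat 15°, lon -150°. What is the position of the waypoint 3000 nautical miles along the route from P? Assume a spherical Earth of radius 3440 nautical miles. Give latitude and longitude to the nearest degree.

Write both endpoints as unit vectors p₁, p₂ with components (cos φ cos λ, cos φ sin λ, sin φ).
The central angle between the endpoints is δ = arccos(p₁·p₂) ≈ 1.571 rad (90.0°). The total great-circle distance is δ·R ≈ 1.571 × 3440 ≈ 5404 nmi, so the target fraction is f = 3000/5404 ≈ 0.555.
Interpolate at f ≈ 0.555 with slerp weights a = sin((1−f)δ)/sin δ ≈ 0.643, b = sin(fδ)/sin δ ≈ 0.766.
p = a·p₁ + b·p₂ ≈ (-0.962, 0.187, 0.198); φ = arcsin(p_z) ≈ 11.43°, λ = atan2(p_y, p_x) ≈ 168.99°.

≈ lat 11°, lon 169°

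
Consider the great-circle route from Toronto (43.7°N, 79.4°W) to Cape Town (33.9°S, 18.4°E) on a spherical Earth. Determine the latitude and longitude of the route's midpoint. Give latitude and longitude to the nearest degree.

≈ (7°N, 26°W)

Write both endpoints as unit vectors p₁, p₂ with components (cos φ cos λ, cos φ sin λ, sin φ).
The central angle between the endpoints is δ = arccos(p₁·p₂) ≈ 2.056 rad (117.8°).
Interpolate at f = 1/2 with slerp weights a = sin((1−f)δ)/sin δ ≈ 0.968, b = sin(fδ)/sin δ ≈ 0.968.
p = a·p₁ + b·p₂ ≈ (0.891, -0.434, 0.129); φ = arcsin(p_z) ≈ 7.41°, λ = atan2(p_y, p_x) ≈ -25.98°.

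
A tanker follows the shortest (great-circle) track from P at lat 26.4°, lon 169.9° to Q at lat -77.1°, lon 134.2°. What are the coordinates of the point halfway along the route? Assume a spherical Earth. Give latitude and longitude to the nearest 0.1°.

≈ lat -26.0°, lon 163.0°

The haversine formula gives a central angle δ ≈ 1.845 rad (105.7°) between the endpoints.
Interpolate at f = 1/2 with slerp weights a = sin((1−f)δ)/sin δ ≈ 0.828, b = sin(fδ)/sin δ ≈ 0.828.
p = a·p₁ + b·p₂ ≈ (-0.859, 0.263, -0.439); φ = arcsin(p_z) ≈ -26.04°, λ = atan2(p_y, p_x) ≈ 163.00°.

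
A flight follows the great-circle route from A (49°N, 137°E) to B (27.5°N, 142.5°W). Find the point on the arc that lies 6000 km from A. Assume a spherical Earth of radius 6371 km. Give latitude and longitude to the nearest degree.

≈ (34°N, 151°W)

Write both endpoints as unit vectors p₁, p₂ with components (cos φ cos λ, cos φ sin λ, sin φ).
The central angle between the endpoints is δ = arccos(p₁·p₂) ≈ 1.110 rad (63.6°). The total great-circle distance is δ·R ≈ 1.110 × 6371 ≈ 7073 km, so the target fraction is f = 6000/7073 ≈ 0.848.
Interpolate at f ≈ 0.848 with slerp weights a = sin((1−f)δ)/sin δ ≈ 0.187, b = sin(fδ)/sin δ ≈ 0.903.
p = a·p₁ + b·p₂ ≈ (-0.725, -0.404, 0.558); φ = arcsin(p_z) ≈ 33.92°, λ = atan2(p_y, p_x) ≈ -150.89°.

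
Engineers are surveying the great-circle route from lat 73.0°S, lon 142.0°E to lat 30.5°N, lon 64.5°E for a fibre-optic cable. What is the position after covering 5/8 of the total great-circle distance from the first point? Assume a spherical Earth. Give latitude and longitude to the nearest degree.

Convert each endpoint to a unit vector on the sphere (x = cos φ cos λ, y = cos φ sin λ, z = sin φ).
The central angle between the endpoints is δ = arccos(p₁·p₂) ≈ 2.016 rad (115.5°).
Interpolate at f = 5/8 with slerp weights a = sin((1−f)δ)/sin δ ≈ 0.760, b = sin(fδ)/sin δ ≈ 1.055.
p = a·p₁ + b·p₂ ≈ (0.216, 0.957, -0.192); φ = arcsin(p_z) ≈ -11.04°, λ = atan2(p_y, p_x) ≈ 77.27°.

≈ lat 11°S, lon 77°E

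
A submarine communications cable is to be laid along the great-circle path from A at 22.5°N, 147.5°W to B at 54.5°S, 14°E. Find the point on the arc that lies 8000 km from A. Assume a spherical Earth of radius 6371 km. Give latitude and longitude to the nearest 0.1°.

≈ 45.5°S, 121.6°W

Write both endpoints as unit vectors p₁, p₂ with components (cos φ cos λ, cos φ sin λ, sin φ).
The central angle between the endpoints is δ = arccos(p₁·p₂) ≈ 2.533 rad (145.1°). The total great-circle distance is δ·R ≈ 2.533 × 6371 ≈ 16136 km, so the target fraction is f = 8000/16136 ≈ 0.496.
Interpolate at f ≈ 0.496 with slerp weights a = sin((1−f)δ)/sin δ ≈ 1.674, b = sin(fδ)/sin δ ≈ 1.662.
p = a·p₁ + b·p₂ ≈ (-0.367, -0.597, -0.713); φ = arcsin(p_z) ≈ -45.48°, λ = atan2(p_y, p_x) ≈ -121.60°.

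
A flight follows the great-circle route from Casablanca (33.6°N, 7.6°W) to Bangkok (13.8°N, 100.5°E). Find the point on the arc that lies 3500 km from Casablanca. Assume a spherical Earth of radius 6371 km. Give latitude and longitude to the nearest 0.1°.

From cos δ = sin φ₁ sin φ₂ + cos φ₁ cos φ₂ cos Δλ, the central angle is δ ≈ 1.690 rad (96.9°). The total great-circle distance is δ·R ≈ 1.690 × 6371 ≈ 10769 km, so the target fraction is f = 3500/10769 ≈ 0.325.
Interpolate at f ≈ 0.325 with slerp weights a = sin((1−f)δ)/sin δ ≈ 0.916, b = sin(fδ)/sin δ ≈ 0.526.
p = a·p₁ + b·p₂ ≈ (0.663, 0.401, 0.632); φ = arcsin(p_z) ≈ 39.21°, λ = atan2(p_y, p_x) ≈ 31.19°.

≈ (39.2°N, 31.2°E)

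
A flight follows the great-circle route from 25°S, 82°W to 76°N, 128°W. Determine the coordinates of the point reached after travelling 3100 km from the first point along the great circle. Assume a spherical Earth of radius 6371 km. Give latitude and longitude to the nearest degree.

The haversine formula gives a central angle δ ≈ 1.831 rad (104.9°) between the endpoints. The total great-circle distance is δ·R ≈ 1.831 × 6371 ≈ 11668 km, so the target fraction is f = 3100/11668 ≈ 0.266.
Interpolate at f ≈ 0.266 with slerp weights a = sin((1−f)δ)/sin δ ≈ 1.009, b = sin(fδ)/sin δ ≈ 0.484.
p = a·p₁ + b·p₂ ≈ (0.055, -0.998, 0.043); φ = arcsin(p_z) ≈ 2.48°, λ = atan2(p_y, p_x) ≈ -86.84°.

≈ 2°N, 87°W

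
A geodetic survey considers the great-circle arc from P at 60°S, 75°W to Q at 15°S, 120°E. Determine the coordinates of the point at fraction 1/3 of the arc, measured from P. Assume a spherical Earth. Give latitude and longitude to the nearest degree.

Convert each endpoint to a unit vector on the sphere (x = cos φ cos λ, y = cos φ sin λ, z = sin φ).
The central angle between the endpoints is δ = arccos(p₁·p₂) ≈ 1.816 rad (104.0°).
Interpolate at f = 1/3 with slerp weights a = sin((1−f)δ)/sin δ ≈ 0.965, b = sin(fδ)/sin δ ≈ 0.586.
p = a·p₁ + b·p₂ ≈ (-0.158, 0.025, -0.987); φ = arcsin(p_z) ≈ -80.77°, λ = atan2(p_y, p_x) ≈ 171.13°.

≈ 81°S, 171°E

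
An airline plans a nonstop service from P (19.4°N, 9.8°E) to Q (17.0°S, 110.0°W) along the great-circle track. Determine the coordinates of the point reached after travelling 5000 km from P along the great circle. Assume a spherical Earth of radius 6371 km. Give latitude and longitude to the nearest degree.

≈ (8°N, 35°W)

Convert each endpoint to a unit vector on the sphere (x = cos φ cos λ, y = cos φ sin λ, z = sin φ).
The central angle between the endpoints is δ = arccos(p₁·p₂) ≈ 2.148 rad (123.1°). The total great-circle distance is δ·R ≈ 2.148 × 6371 ≈ 13683 km, so the target fraction is f = 5000/13683 ≈ 0.365.
Interpolate at f ≈ 0.365 with slerp weights a = sin((1−f)δ)/sin δ ≈ 1.167, b = sin(fδ)/sin δ ≈ 0.843.
p = a·p₁ + b·p₂ ≈ (0.809, -0.570, 0.141); φ = arcsin(p_z) ≈ 8.12°, λ = atan2(p_y, p_x) ≈ -35.17°.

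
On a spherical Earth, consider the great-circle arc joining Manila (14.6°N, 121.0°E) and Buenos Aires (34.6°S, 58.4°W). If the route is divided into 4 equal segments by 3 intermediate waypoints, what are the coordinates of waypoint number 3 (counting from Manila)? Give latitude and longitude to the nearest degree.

From cos δ = sin φ₁ sin φ₂ + cos φ₁ cos φ₂ cos Δλ, the central angle is δ ≈ 2.792 rad (160.0°).
Interpolate at f = 3/4 with slerp weights a = sin((1−f)δ)/sin δ ≈ 1.879, b = sin(fδ)/sin δ ≈ 2.531.
p = a·p₁ + b·p₂ ≈ (0.155, -0.216, -0.964); φ = arcsin(p_z) ≈ -74.55°, λ = atan2(p_y, p_x) ≈ -54.30°.

≈ 75°S, 54°W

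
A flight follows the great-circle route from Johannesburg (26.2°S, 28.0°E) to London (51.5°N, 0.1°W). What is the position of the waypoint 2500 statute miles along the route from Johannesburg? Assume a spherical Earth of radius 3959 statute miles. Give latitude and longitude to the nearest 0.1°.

Convert each endpoint to a unit vector on the sphere (x = cos φ cos λ, y = cos φ sin λ, z = sin φ).
The central angle between the endpoints is δ = arccos(p₁·p₂) ≈ 1.423 rad (81.5°). The total great-circle distance is δ·R ≈ 1.423 × 3959 ≈ 5634 mi, so the target fraction is f = 2500/5634 ≈ 0.444.
Interpolate at f ≈ 0.444 with slerp weights a = sin((1−f)δ)/sin δ ≈ 0.719, b = sin(fδ)/sin δ ≈ 0.597.
p = a·p₁ + b·p₂ ≈ (0.941, 0.302, 0.150); φ = arcsin(p_z) ≈ 8.60°, λ = atan2(p_y, p_x) ≈ 17.81°.

≈ 8.6°N, 17.8°E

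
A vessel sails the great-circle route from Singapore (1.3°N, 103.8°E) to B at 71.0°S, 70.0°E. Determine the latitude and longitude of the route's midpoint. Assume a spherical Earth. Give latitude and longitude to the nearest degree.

≈ 36°S, 96°E

Write both endpoints as unit vectors p₁, p₂ with components (cos φ cos λ, cos φ sin λ, sin φ).
The central angle between the endpoints is δ = arccos(p₁·p₂) ≈ 1.319 rad (75.6°).
Interpolate at f = 1/2 with slerp weights a = sin((1−f)δ)/sin δ ≈ 0.633, b = sin(fδ)/sin δ ≈ 0.633.
p = a·p₁ + b·p₂ ≈ (-0.080, 0.808, -0.584); φ = arcsin(p_z) ≈ -35.72°, λ = atan2(p_y, p_x) ≈ 95.69°.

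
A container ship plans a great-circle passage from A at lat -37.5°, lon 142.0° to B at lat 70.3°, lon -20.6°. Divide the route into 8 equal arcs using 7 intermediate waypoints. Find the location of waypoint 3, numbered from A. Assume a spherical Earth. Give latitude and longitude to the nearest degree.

The haversine formula gives a central angle δ ≈ 2.547 rad (145.9°) between the endpoints.
Interpolate at f = 3/8 with slerp weights a = sin((1−f)δ)/sin δ ≈ 1.785, b = sin(fδ)/sin δ ≈ 1.457.
p = a·p₁ + b·p₂ ≈ (-0.656, 0.699, 0.286); φ = arcsin(p_z) ≈ 16.59°, λ = atan2(p_y, p_x) ≈ 133.18°.

≈ lat 17°, lon 133°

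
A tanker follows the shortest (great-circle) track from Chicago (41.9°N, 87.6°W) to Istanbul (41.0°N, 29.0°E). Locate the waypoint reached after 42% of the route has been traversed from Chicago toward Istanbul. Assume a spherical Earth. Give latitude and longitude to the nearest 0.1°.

≈ 58.8°N, 41.0°W

From cos δ = sin φ₁ sin φ₂ + cos φ₁ cos φ₂ cos Δλ, the central angle is δ ≈ 1.383 rad (79.2°).
Interpolate at f = 0.42 with slerp weights a = sin((1−f)δ)/sin δ ≈ 0.732, b = sin(fδ)/sin δ ≈ 0.559.
p = a·p₁ + b·p₂ ≈ (0.392, -0.340, 0.855); φ = arcsin(p_z) ≈ 58.78°, λ = atan2(p_y, p_x) ≈ -40.95°.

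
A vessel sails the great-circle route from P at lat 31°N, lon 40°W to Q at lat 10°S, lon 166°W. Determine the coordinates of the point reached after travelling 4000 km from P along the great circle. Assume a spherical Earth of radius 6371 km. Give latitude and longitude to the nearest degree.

≈ lat 31°N, lon 82°W

The haversine formula gives a central angle δ ≈ 2.196 rad (125.8°) between the endpoints. The total great-circle distance is δ·R ≈ 2.196 × 6371 ≈ 13993 km, so the target fraction is f = 4000/13993 ≈ 0.286.
Interpolate at f ≈ 0.286 with slerp weights a = sin((1−f)δ)/sin δ ≈ 1.234, b = sin(fδ)/sin δ ≈ 0.725.
p = a·p₁ + b·p₂ ≈ (0.118, -0.852, 0.510); φ = arcsin(p_z) ≈ 30.63°, λ = atan2(p_y, p_x) ≈ -82.14°.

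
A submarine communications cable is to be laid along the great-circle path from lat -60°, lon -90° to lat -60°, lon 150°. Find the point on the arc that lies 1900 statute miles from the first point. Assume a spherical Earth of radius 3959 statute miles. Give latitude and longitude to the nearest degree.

Convert each endpoint to a unit vector on the sphere (x = cos φ cos λ, y = cos φ sin λ, z = sin φ).
The central angle between the endpoints is δ = arccos(p₁·p₂) ≈ 0.896 rad (51.3°). The total great-circle distance is δ·R ≈ 0.896 × 3959 ≈ 3546 mi, so the target fraction is f = 1900/3546 ≈ 0.536.
Interpolate at f ≈ 0.536 with slerp weights a = sin((1−f)δ)/sin δ ≈ 0.517, b = sin(fδ)/sin δ ≈ 0.591.
p = a·p₁ + b·p₂ ≈ (-0.256, -0.111, -0.960); φ = arcsin(p_z) ≈ -73.80°, λ = atan2(p_y, p_x) ≈ -156.60°.

≈ lat -74°, lon -157°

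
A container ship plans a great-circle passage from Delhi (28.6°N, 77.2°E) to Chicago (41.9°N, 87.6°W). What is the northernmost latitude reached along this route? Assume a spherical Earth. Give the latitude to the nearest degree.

The great circle lies in the plane with unit normal n̂ = (p₁ × p₂)/|p₁ × p₂|.
Here n̂_z ≈ -0.180; the vertex latitude is φ_max = arccos|n̂_z| ≈ 79.6°.
Check via Clairaut: cos φ_max = |cos φ₁| · sin C = cos(28.6°)·sin(11.8°) ≈ 0.180, again giving ≈ 79.6°.

≈ 80°N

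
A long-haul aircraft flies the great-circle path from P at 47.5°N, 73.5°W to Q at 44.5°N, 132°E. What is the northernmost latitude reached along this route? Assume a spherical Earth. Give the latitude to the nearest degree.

The great circle lies in the plane with unit normal n̂ = (p₁ × p₂)/|p₁ × p₂|.
Here n̂_z ≈ -0.208; the vertex latitude is φ_max = arccos|n̂_z| ≈ 78.0°.

≈ 78°N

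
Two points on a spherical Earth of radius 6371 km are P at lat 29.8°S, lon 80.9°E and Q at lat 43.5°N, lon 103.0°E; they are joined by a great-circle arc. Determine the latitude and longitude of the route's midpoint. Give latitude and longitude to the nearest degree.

From cos δ = sin φ₁ sin φ₂ + cos φ₁ cos φ₂ cos Δλ, the central angle is δ ≈ 1.327 rad (76.0°).
Interpolate at f = 1/2 with slerp weights a = sin((1−f)δ)/sin δ ≈ 0.635, b = sin(fδ)/sin δ ≈ 0.635.
p = a·p₁ + b·p₂ ≈ (-0.016, 0.992, 0.121); φ = arcsin(p_z) ≈ 6.98°, λ = atan2(p_y, p_x) ≈ 90.95°.

≈ lat 7°N, lon 91°E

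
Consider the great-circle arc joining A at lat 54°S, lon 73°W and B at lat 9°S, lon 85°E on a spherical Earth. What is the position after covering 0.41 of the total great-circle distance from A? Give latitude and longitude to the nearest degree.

From cos δ = sin φ₁ sin φ₂ + cos φ₁ cos φ₂ cos Δλ, the central angle is δ ≈ 1.995 rad (114.3°).
Interpolate at f = 0.41 with slerp weights a = sin((1−f)δ)/sin δ ≈ 1.013, b = sin(fδ)/sin δ ≈ 0.801.
p = a·p₁ + b·p₂ ≈ (0.243, 0.218, -0.945); φ = arcsin(p_z) ≈ -70.93°, λ = atan2(p_y, p_x) ≈ 41.93°.

≈ lat 71°S, lon 42°E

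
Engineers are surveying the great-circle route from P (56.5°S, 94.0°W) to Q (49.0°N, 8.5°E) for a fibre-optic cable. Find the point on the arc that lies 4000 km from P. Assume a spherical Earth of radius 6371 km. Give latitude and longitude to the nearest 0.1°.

≈ (32.6°S, 54.8°W)

The haversine formula gives a central angle δ ≈ 2.357 rad (135.0°) between the endpoints. The total great-circle distance is δ·R ≈ 2.357 × 6371 ≈ 15017 km, so the target fraction is f = 4000/15017 ≈ 0.266.
Interpolate at f ≈ 0.266 with slerp weights a = sin((1−f)δ)/sin δ ≈ 1.398, b = sin(fδ)/sin δ ≈ 0.831.
p = a·p₁ + b·p₂ ≈ (0.486, -0.689, -0.538); φ = arcsin(p_z) ≈ -32.55°, λ = atan2(p_y, p_x) ≈ -54.82°.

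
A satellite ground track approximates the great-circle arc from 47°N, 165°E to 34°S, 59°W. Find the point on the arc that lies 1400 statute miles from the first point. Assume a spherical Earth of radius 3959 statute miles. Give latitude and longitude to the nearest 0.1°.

≈ 45.1°N, 165.8°W

From cos δ = sin φ₁ sin φ₂ + cos φ₁ cos φ₂ cos Δλ, the central angle is δ ≈ 2.525 rad (144.7°). The total great-circle distance is δ·R ≈ 2.525 × 3959 ≈ 9995 mi, so the target fraction is f = 1400/9995 ≈ 0.140.
Interpolate at f ≈ 0.140 with slerp weights a = sin((1−f)δ)/sin δ ≈ 1.426, b = sin(fδ)/sin δ ≈ 0.599.
p = a·p₁ + b·p₂ ≈ (-0.684, -0.174, 0.708); φ = arcsin(p_z) ≈ 45.11°, λ = atan2(p_y, p_x) ≈ -165.76°.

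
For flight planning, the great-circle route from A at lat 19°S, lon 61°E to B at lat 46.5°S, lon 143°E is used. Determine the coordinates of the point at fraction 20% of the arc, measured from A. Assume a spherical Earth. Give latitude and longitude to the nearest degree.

From cos δ = sin φ₁ sin φ₂ + cos φ₁ cos φ₂ cos Δλ, the central angle is δ ≈ 1.238 rad (70.9°).
Interpolate at f = 0.20 with slerp weights a = sin((1−f)δ)/sin δ ≈ 0.885, b = sin(fδ)/sin δ ≈ 0.259.
p = a·p₁ + b·p₂ ≈ (0.263, 0.839, -0.476); φ = arcsin(p_z) ≈ -28.43°, λ = atan2(p_y, p_x) ≈ 72.60°.

≈ lat 28°S, lon 73°E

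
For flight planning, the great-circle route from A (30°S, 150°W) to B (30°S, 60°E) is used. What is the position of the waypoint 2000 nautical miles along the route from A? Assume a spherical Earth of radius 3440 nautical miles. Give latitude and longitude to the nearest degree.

≈ (57°S, 178°W)

From cos δ = sin φ₁ sin φ₂ + cos φ₁ cos φ₂ cos Δλ, the central angle is δ ≈ 1.982 rad (113.5°). The total great-circle distance is δ·R ≈ 1.982 × 3440 ≈ 6817 nmi, so the target fraction is f = 2000/6817 ≈ 0.293.
Interpolate at f ≈ 0.293 with slerp weights a = sin((1−f)δ)/sin δ ≈ 1.075, b = sin(fδ)/sin δ ≈ 0.599.
p = a·p₁ + b·p₂ ≈ (-0.547, -0.016, -0.837); φ = arcsin(p_z) ≈ -56.83°, λ = atan2(p_y, p_x) ≈ -178.30°.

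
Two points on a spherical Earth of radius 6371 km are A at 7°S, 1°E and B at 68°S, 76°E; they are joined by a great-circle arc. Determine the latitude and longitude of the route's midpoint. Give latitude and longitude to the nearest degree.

Write both endpoints as unit vectors p₁, p₂ with components (cos φ cos λ, cos φ sin λ, sin φ).
The central angle between the endpoints is δ = arccos(p₁·p₂) ≈ 1.360 rad (77.9°).
Interpolate at f = 1/2 with slerp weights a = sin((1−f)δ)/sin δ ≈ 0.643, b = sin(fδ)/sin δ ≈ 0.643.
p = a·p₁ + b·p₂ ≈ (0.696, 0.245, -0.675); φ = arcsin(p_z) ≈ -42.42°, λ = atan2(p_y, p_x) ≈ 19.37°.

≈ 42°S, 19°E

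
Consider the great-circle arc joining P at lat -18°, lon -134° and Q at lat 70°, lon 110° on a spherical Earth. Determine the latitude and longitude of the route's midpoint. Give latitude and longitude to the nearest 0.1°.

Write both endpoints as unit vectors p₁, p₂ with components (cos φ cos λ, cos φ sin λ, sin φ).
The central angle between the endpoints is δ = arccos(p₁·p₂) ≈ 2.019 rad (115.7°).
Interpolate at f = 1/2 with slerp weights a = sin((1−f)δ)/sin δ ≈ 0.939, b = sin(fδ)/sin δ ≈ 0.939.
p = a·p₁ + b·p₂ ≈ (-0.730, -0.341, 0.592); φ = arcsin(p_z) ≈ 36.32°, λ = atan2(p_y, p_x) ≈ -154.99°.

≈ lat 36.3°, lon -155.0°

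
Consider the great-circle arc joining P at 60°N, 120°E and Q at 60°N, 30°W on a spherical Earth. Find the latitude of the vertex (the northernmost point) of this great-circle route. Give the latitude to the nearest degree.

The great circle lies in the plane with unit normal n̂ = (p₁ × p₂)/|p₁ × p₂|.
Here n̂_z ≈ -0.148; the vertex latitude is φ_max = arccos|n̂_z| ≈ 81.5°.

≈ 82°N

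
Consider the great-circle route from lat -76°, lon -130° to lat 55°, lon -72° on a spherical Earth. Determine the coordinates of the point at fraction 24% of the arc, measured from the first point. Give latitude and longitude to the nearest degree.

≈ lat -46°, lon -97°

From cos δ = sin φ₁ sin φ₂ + cos φ₁ cos φ₂ cos Δλ, the central angle is δ ≈ 2.376 rad (136.2°).
Interpolate at f = 0.24 with slerp weights a = sin((1−f)δ)/sin δ ≈ 1.404, b = sin(fδ)/sin δ ≈ 0.780.
p = a·p₁ + b·p₂ ≈ (-0.080, -0.685, -0.724); φ = arcsin(p_z) ≈ -46.36°, λ = atan2(p_y, p_x) ≈ -96.67°.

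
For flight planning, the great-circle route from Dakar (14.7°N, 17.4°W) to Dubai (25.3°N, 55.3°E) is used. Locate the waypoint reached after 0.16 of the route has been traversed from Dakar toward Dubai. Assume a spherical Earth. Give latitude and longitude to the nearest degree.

≈ 18°N, 7°W

Write both endpoints as unit vectors p₁, p₂ with components (cos φ cos λ, cos φ sin λ, sin φ).
The central angle between the endpoints is δ = arccos(p₁·p₂) ≈ 1.193 rad (68.4°).
Interpolate at f = 0.16 with slerp weights a = sin((1−f)δ)/sin δ ≈ 0.907, b = sin(fδ)/sin δ ≈ 0.204.
p = a·p₁ + b·p₂ ≈ (0.942, -0.110, 0.317); φ = arcsin(p_z) ≈ 18.50°, λ = atan2(p_y, p_x) ≈ -6.69°.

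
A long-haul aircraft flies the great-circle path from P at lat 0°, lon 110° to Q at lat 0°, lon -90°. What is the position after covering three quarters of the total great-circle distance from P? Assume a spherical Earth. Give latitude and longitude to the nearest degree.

Write both endpoints as unit vectors p₁, p₂ with components (cos φ cos λ, cos φ sin λ, sin φ).
The central angle between the endpoints is δ = arccos(p₁·p₂) ≈ 2.793 rad (160.0°).
Interpolate at f = 3/4 with slerp weights a = sin((1−f)δ)/sin δ ≈ 1.879, b = sin(fδ)/sin δ ≈ 2.532.
p = a·p₁ + b·p₂ ≈ (-0.643, -0.766, 0.000); φ = arcsin(p_z) ≈ 0.00°, λ = atan2(p_y, p_x) ≈ -130.00°.

≈ lat 0°, lon -130°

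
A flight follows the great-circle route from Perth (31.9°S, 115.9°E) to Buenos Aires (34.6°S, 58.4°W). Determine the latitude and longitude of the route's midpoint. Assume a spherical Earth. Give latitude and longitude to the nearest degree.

≈ 85°S, 46°E

Convert each endpoint to a unit vector on the sphere (x = cos φ cos λ, y = cos φ sin λ, z = sin φ).
The central angle between the endpoints is δ = arccos(p₁·p₂) ≈ 1.977 rad (113.3°).
Interpolate at f = 1/2 with slerp weights a = sin((1−f)δ)/sin δ ≈ 0.909, b = sin(fδ)/sin δ ≈ 0.909.
p = a·p₁ + b·p₂ ≈ (0.055, 0.057, -0.997); φ = arcsin(p_z) ≈ -85.46°, λ = atan2(p_y, p_x) ≈ 45.99°.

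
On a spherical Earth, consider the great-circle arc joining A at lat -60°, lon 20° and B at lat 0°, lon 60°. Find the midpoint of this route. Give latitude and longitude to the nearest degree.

≈ lat -31°, lon 47°

Convert each endpoint to a unit vector on the sphere (x = cos φ cos λ, y = cos φ sin λ, z = sin φ).
The central angle between the endpoints is δ = arccos(p₁·p₂) ≈ 1.178 rad (67.5°).
Interpolate at f = 1/2 with slerp weights a = sin((1−f)δ)/sin δ ≈ 0.601, b = sin(fδ)/sin δ ≈ 0.601.
p = a·p₁ + b·p₂ ≈ (0.583, 0.624, -0.521); φ = arcsin(p_z) ≈ -31.38°, λ = atan2(p_y, p_x) ≈ 46.92°.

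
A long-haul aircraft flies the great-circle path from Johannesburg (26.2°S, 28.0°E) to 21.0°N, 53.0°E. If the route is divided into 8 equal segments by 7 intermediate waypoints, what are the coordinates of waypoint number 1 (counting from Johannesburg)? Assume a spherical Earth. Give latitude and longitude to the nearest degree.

≈ 20°S, 31°E

The haversine formula gives a central angle δ ≈ 0.926 rad (53.1°) between the endpoints.
Interpolate at f = 1/8 with slerp weights a = sin((1−f)δ)/sin δ ≈ 0.906, b = sin(fδ)/sin δ ≈ 0.145.
p = a·p₁ + b·p₂ ≈ (0.799, 0.490, -0.348); φ = arcsin(p_z) ≈ -20.39°, λ = atan2(p_y, p_x) ≈ 31.49°.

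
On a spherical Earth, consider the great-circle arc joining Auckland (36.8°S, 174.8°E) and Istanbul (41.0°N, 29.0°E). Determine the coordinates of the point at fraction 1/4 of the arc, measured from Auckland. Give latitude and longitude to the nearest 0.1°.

Convert each endpoint to a unit vector on the sphere (x = cos φ cos λ, y = cos φ sin λ, z = sin φ).
The central angle between the endpoints is δ = arccos(p₁·p₂) ≈ 2.674 rad (153.2°).
Interpolate at f = 1/4 with slerp weights a = sin((1−f)δ)/sin δ ≈ 2.013, b = sin(fδ)/sin δ ≈ 1.376.
p = a·p₁ + b·p₂ ≈ (-0.697, 0.650, -0.303); φ = arcsin(p_z) ≈ -17.65°, λ = atan2(p_y, p_x) ≈ 137.02°.

≈ 17.6°S, 137.0°E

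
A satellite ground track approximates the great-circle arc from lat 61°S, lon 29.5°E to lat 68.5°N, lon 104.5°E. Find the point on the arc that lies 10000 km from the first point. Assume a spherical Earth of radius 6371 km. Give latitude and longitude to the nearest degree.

≈ lat 24°N, lon 67°E

From cos δ = sin φ₁ sin φ₂ + cos φ₁ cos φ₂ cos Δλ, the central angle is δ ≈ 2.446 rad (140.2°). The total great-circle distance is δ·R ≈ 2.446 × 6371 ≈ 15584 km, so the target fraction is f = 10000/15584 ≈ 0.642.
Interpolate at f ≈ 0.642 with slerp weights a = sin((1−f)δ)/sin δ ≈ 1.199, b = sin(fδ)/sin δ ≈ 1.561.
p = a·p₁ + b·p₂ ≈ (0.363, 0.840, 0.403); φ = arcsin(p_z) ≈ 23.77°, λ = atan2(p_y, p_x) ≈ 66.64°.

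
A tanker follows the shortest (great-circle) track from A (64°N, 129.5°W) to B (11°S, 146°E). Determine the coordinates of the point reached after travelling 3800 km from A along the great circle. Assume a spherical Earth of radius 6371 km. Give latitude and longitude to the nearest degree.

≈ (45°N, 180°E)

Write both endpoints as unit vectors p₁, p₂ with components (cos φ cos λ, cos φ sin λ, sin φ).
The central angle between the endpoints is δ = arccos(p₁·p₂) ≈ 1.701 rad (97.5°). The total great-circle distance is δ·R ≈ 1.701 × 6371 ≈ 10840 km, so the target fraction is f = 3800/10840 ≈ 0.351.
Interpolate at f ≈ 0.351 with slerp weights a = sin((1−f)δ)/sin δ ≈ 0.901, b = sin(fδ)/sin δ ≈ 0.567.
p = a·p₁ + b·p₂ ≈ (-0.712, 0.006, 0.702); φ = arcsin(p_z) ≈ 44.57°, λ = atan2(p_y, p_x) ≈ 179.50°.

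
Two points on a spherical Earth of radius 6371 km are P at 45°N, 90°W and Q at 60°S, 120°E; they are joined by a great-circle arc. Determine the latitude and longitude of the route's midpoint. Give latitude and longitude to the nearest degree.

≈ 23°S, 132°W

Write both endpoints as unit vectors p₁, p₂ with components (cos φ cos λ, cos φ sin λ, sin φ).
The central angle between the endpoints is δ = arccos(p₁·p₂) ≈ 2.735 rad (156.7°).
Interpolate at f = 1/2 with slerp weights a = sin((1−f)δ)/sin δ ≈ 2.478, b = sin(fδ)/sin δ ≈ 2.478.
p = a·p₁ + b·p₂ ≈ (-0.619, -0.679, -0.394); φ = arcsin(p_z) ≈ -23.19°, λ = atan2(p_y, p_x) ≈ -132.37°.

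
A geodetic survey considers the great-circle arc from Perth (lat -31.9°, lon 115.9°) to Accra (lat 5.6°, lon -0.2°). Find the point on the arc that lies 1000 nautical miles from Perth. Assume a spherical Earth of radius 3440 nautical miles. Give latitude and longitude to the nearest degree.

≈ lat -33°, lon 96°

Convert each endpoint to a unit vector on the sphere (x = cos φ cos λ, y = cos φ sin λ, z = sin φ).
The central angle between the endpoints is δ = arccos(p₁·p₂) ≈ 2.008 rad (115.0°). The total great-circle distance is δ·R ≈ 2.008 × 3440 ≈ 6907 nmi, so the target fraction is f = 1000/6907 ≈ 0.145.
Interpolate at f ≈ 0.145 with slerp weights a = sin((1−f)δ)/sin δ ≈ 1.092, b = sin(fδ)/sin δ ≈ 0.316.
p = a·p₁ + b·p₂ ≈ (-0.090, 0.833, -0.546); φ = arcsin(p_z) ≈ -33.10°, λ = atan2(p_y, p_x) ≈ 96.17°.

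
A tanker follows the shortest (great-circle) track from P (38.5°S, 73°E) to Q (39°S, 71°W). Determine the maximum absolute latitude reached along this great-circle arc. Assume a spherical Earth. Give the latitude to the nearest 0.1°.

≈ 68.9°S

The great circle lies in the plane with unit normal n̂ = (p₁ × p₂)/|p₁ × p₂|.
Here n̂_z ≈ -0.359; the vertex latitude is φ_max = arccos|n̂_z| ≈ 68.9°.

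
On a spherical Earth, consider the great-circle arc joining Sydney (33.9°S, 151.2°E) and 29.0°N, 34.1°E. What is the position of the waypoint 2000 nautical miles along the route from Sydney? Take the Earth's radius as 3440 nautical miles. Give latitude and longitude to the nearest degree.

≈ 21°S, 116°E

The haversine formula gives a central angle δ ≈ 2.216 rad (126.9°) between the endpoints. The total great-circle distance is δ·R ≈ 2.216 × 3440 ≈ 7622 nmi, so the target fraction is f = 2000/7622 ≈ 0.262.
Interpolate at f ≈ 0.262 with slerp weights a = sin((1−f)δ)/sin δ ≈ 1.249, b = sin(fδ)/sin δ ≈ 0.687.
p = a·p₁ + b·p₂ ≈ (-0.411, 0.836, -0.363); φ = arcsin(p_z) ≈ -21.31°, λ = atan2(p_y, p_x) ≈ 116.15°.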